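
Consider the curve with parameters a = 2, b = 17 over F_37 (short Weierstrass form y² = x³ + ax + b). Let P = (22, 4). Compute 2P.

(29, 28)

tangent at (22, 4): λ = (3·22² + 2)/(2·4) ≡ 11/8. 8⁻¹ ≡ 14 (mod 37), so λ ≡ 11·14 ≡ 6.
  x = λ² - 22 - 22 = 36 - 44 ≡ 29; y = λ·(22 - 29) - 4 ≡ 28. → (29, 28)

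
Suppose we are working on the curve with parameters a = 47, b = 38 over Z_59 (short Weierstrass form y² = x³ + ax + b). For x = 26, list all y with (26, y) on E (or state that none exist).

x³ + 47x + 38 = 18836 ≡ 15 (mod 59).
Square roots of 15 mod 59: 29 and 30 (since 29² = 841 ≡ 15).

29, 30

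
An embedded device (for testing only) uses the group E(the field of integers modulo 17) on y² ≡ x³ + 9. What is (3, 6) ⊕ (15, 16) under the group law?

(3, 6) + (15, 16). λ = (16 - 6)/(15 - 3) ≡ 10/12 mod 17. 12⁻¹ ≡ 10 (mod 17) since 12·10 = 120 ≡ 1, so λ ≡ 15.
  x = λ² - 3 - 15 = 225 - 18 ≡ 3; y = λ·(3 - 3) - 6 ≡ 11. → (3, 11)

(3, 11)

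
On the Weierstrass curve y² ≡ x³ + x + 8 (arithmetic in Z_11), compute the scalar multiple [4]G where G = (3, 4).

(9, 3)

Repeated addition: build up to 4G.
2G: tangent at (3, 4): λ = (3·3² + 1)/(2·4) ≡ 6/8. 8⁻¹ ≡ 7 (mod 11) since 8·7 = 56 ≡ 1, so λ ≡ 6·7 ≡ 9.
  x = λ² - 3 - 3 = 81 - 6 ≡ 9; y = λ·(3 - 9) - 4 ≡ 8. → (9, 8)
3G: (9, 8) + (3, 4). λ = (4 - 8)/(3 - 9) ≡ 7/5 mod 11. 5⁻¹ ≡ 9 (mod 11) since 5·9 = 45 ≡ 1, so λ ≡ 8.
  x = λ² - 9 - 3 = 64 - 12 ≡ 8; y = λ·(9 - 8) - 8 ≡ 0. → (8, 0)
4G: (8, 0) + (3, 4). λ = (4 - 0)/(3 - 8) ≡ 4/6 mod 11. 6⁻¹ ≡ 2 (mod 11) since 6·2 = 12 ≡ 1, so λ ≡ 8.
  x = λ² - 8 - 3 = 64 - 11 ≡ 9; y = λ·(8 - 9) - 0 ≡ 3. → (9, 3)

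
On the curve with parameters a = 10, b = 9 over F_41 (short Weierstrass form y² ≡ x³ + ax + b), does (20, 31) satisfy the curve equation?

no

y² = 31² ≡ 18; x³ + 10x + 9 = 8209 ≡ 9 (mod 41). 18 ≠ 9.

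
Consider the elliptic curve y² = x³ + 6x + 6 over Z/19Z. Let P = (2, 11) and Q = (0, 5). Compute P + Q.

(2, 11) + (0, 5). λ = (5 - 11)/(0 - 2) ≡ 13/17 mod 19. 17⁻¹ ≡ 9 (mod 19), so λ ≡ 3.
  x = λ² - 2 - 0 = 9 - 2 ≡ 7; y = λ·(2 - 7) - 11 ≡ 12. → (7, 12)

(7, 12)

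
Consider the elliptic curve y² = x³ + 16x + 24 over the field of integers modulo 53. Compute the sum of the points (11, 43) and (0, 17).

(27, 30)

(11, 43) + (0, 17). λ = (17 - 43)/(0 - 11) ≡ 27/42 mod 53. 42⁻¹ ≡ 24 (mod 53), so λ ≡ 12.
  x = λ² - 11 - 0 = 144 - 11 ≡ 27; y = λ·(11 - 27) - 43 ≡ 30. → (27, 30)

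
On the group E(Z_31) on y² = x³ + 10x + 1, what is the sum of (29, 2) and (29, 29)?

O

The two points share x = 29 and their y-coordinates satisfy 2 + 29 ≡ 0 (mod 31), so they are inverses. Their sum is the point at infinity.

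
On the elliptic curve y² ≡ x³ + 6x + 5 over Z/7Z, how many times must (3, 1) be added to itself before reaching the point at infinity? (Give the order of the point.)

2P: tangent at (3, 1): λ = (3·3² + 6)/(2·1) ≡ 5/2. 2⁻¹ ≡ 4 (mod 7), so λ ≡ 5·4 ≡ 6.
  x = λ² - 3 - 3 = 36 - 6 ≡ 2; y = λ·(3 - 2) - 1 ≡ 5. → (2, 5)
3P: (2, 5) + (3, 1). λ = (1 - 5)/(3 - 2) ≡ 3/1 mod 7. 1⁻¹ ≡ 1 (mod 7), so λ ≡ 3.
  x = λ² - 2 - 3 = 9 - 5 ≡ 4; y = λ·(2 - 4) - 5 ≡ 3. → (4, 3)
4P: (4, 3) + (3, 1). λ = (1 - 3)/(3 - 4) ≡ 5/6 mod 7. 6⁻¹ ≡ 6 (mod 7), so λ ≡ 2.
  x = λ² - 4 - 3 = 4 - 7 ≡ 4; y = λ·(4 - 4) - 3 ≡ 4. → (4, 4)
5P: (4, 4) + (3, 1). λ = (1 - 4)/(3 - 4) ≡ 4/6 mod 7. 6⁻¹ ≡ 6 (mod 7), so λ ≡ 3.
  x = λ² - 4 - 3 = 9 - 7 ≡ 2; y = λ·(4 - 2) - 4 ≡ 2. → (2, 2)
6P: (2, 2) + (3, 1). λ = (1 - 2)/(3 - 2) ≡ 6/1 mod 7. 1⁻¹ ≡ 1 (mod 7) since 1·1 = 1 ≡ 1, so λ ≡ 6.
  x = λ² - 2 - 3 = 36 - 5 ≡ 3; y = λ·(2 - 3) - 2 ≡ 6. → (3, 6)
7P: (3, 6) + (3, 1): same x and y₁ ≡ -y₂, so the sum is the point at infinity.
7P = the point at infinity, so the order is 7.

7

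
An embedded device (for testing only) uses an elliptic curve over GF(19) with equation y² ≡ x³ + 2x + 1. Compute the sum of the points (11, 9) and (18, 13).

(7, 15)

(11, 9) + (18, 13). λ = (13 - 9)/(18 - 11) ≡ 4/7 mod 19. 7⁻¹ ≡ 11 (mod 19) since 7·11 = 77 ≡ 1, so λ ≡ 6.
  x = λ² - 11 - 18 = 36 - 29 ≡ 7; y = λ·(11 - 7) - 9 ≡ 15. → (7, 15)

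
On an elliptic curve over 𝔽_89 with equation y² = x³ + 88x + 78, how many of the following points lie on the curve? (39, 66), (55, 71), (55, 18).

3

(39, 66): 66² ≡ 84, rhs ≡ 84 → on.
(55, 71): 71² ≡ 57, rhs ≡ 57 → on.
(55, 18): 18² ≡ 57, rhs ≡ 57 → on.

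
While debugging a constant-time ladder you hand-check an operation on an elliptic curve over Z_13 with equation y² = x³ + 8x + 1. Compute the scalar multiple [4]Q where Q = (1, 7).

Repeated addition: build up to 4Q.
2Q: tangent at (1, 7): λ = (3·1² + 8)/(2·7) ≡ 11/1. 1⁻¹ ≡ 1 (mod 13) since 1·1 = 1 ≡ 1, so λ ≡ 11·1 ≡ 11.
  x = λ² - 1 - 1 = 121 - 2 ≡ 2; y = λ·(1 - 2) - 7 ≡ 8. → (2, 8)
3Q: (2, 8) + (1, 7). λ = (7 - 8)/(1 - 2) ≡ 12/12 mod 13. 12⁻¹ ≡ 12 (mod 13), so λ ≡ 1.
  x = λ² - 2 - 1 = 1 - 3 ≡ 11; y = λ·(2 - 11) - 8 ≡ 9. → (11, 9)
4Q: (11, 9) + (1, 7). λ = (7 - 9)/(1 - 11) ≡ 11/3 mod 13. 3⁻¹ ≡ 9 (mod 13), so λ ≡ 8.
  x = λ² - 11 - 1 = 64 - 12 ≡ 0; y = λ·(11 - 0) - 9 ≡ 1. → (0, 1)

(0, 1)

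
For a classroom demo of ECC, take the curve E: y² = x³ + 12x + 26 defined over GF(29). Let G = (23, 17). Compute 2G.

tangent at (23, 17): λ = (3·23² + 12)/(2·17) ≡ 4/5. 5⁻¹ ≡ 6 (mod 29), so λ ≡ 4·6 ≡ 24.
  x = λ² - 23 - 23 = 576 - 46 ≡ 8; y = λ·(23 - 8) - 17 ≡ 24. → (8, 24)

(8, 24)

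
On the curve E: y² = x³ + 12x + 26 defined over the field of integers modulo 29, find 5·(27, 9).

(8, 5)

Write Q = (27, 9).
Repeated addition: build up to 5Q.
2Q: tangent at (27, 9): λ = (3·27² + 12)/(2·9) ≡ 24/18. 18⁻¹ ≡ 21 (mod 29), so λ ≡ 24·21 ≡ 11.
  x = λ² - 27 - 27 = 121 - 54 ≡ 9; y = λ·(27 - 9) - 9 ≡ 15. → (9, 15)
3Q: (9, 15) + (27, 9). λ = (9 - 15)/(27 - 9) ≡ 23/18 mod 29. 18⁻¹ ≡ 21 (mod 29), so λ ≡ 19.
  x = λ² - 9 - 27 = 361 - 36 ≡ 6; y = λ·(9 - 6) - 15 ≡ 13. → (6, 13)
4Q: (6, 13) + (27, 9). λ = (9 - 13)/(27 - 6) ≡ 25/21 mod 29. 21⁻¹ ≡ 18 (mod 29), so λ ≡ 15.
  x = λ² - 6 - 27 = 225 - 33 ≡ 18; y = λ·(6 - 18) - 13 ≡ 10. → (18, 10)
5Q: (18, 10) + (27, 9). λ = (9 - 10)/(27 - 18) ≡ 28/9 mod 29. 9⁻¹ ≡ 13 (mod 29), so λ ≡ 16.
  x = λ² - 18 - 27 = 256 - 45 ≡ 8; y = λ·(18 - 8) - 10 ≡ 5. → (8, 5)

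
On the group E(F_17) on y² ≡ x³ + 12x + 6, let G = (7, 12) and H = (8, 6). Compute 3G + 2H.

First 3G:
Repeated addition: build up to 3G.
2G: tangent at (7, 12): λ = (3·7² + 12)/(2·12) ≡ 6/7. 7⁻¹ ≡ 5 (mod 17), so λ ≡ 6·5 ≡ 13.
  x = λ² - 7 - 7 = 169 - 14 ≡ 2; y = λ·(7 - 2) - 12 ≡ 2. → (2, 2)
3G: (2, 2) + (7, 12). λ = (12 - 2)/(7 - 2) ≡ 10/5 mod 17. 5⁻¹ ≡ 7 (mod 17), so λ ≡ 2.
  x = λ² - 2 - 7 = 4 - 9 ≡ 12; y = λ·(2 - 12) - 2 ≡ 12. → (12, 12)
3G = (12, 12).
Next 2H:
Repeated addition: build up to 2H.
2H: tangent at (8, 6): λ = (3·8² + 12)/(2·6) ≡ 0/12. 12⁻¹ ≡ 10 (mod 17) since 12·10 = 120 ≡ 1, so λ ≡ 0·10 ≡ 0.
  x = λ² - 8 - 8 = 0 - 16 ≡ 1; y = λ·(8 - 1) - 6 ≡ 11. → (1, 11)
2H = (1, 11).
Finally 3G + 2H:
(12, 12) + (1, 11). λ = (11 - 12)/(1 - 12) ≡ 16/6 mod 17. 6⁻¹ ≡ 3 (mod 17), so λ ≡ 14.
  x = λ² - 12 - 1 = 196 - 13 ≡ 13; y = λ·(12 - 13) - 12 ≡ 8. → (13, 8)

(13, 8)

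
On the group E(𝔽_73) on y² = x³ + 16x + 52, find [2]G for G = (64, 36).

tangent at (64, 36): λ = (3·64² + 16)/(2·36) ≡ 40/72. 72⁻¹ ≡ 72 (mod 73), so λ ≡ 40·72 ≡ 33.
  x = λ² - 64 - 64 = 1089 - 128 ≡ 12; y = λ·(64 - 12) - 36 ≡ 1. → (12, 1)

(12, 1)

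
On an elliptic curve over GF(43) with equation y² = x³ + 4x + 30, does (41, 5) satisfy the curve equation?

y² = 5² ≡ 25; x³ + 4x + 30 = 69115 ≡ 14 (mod 43). 25 ≠ 14.

no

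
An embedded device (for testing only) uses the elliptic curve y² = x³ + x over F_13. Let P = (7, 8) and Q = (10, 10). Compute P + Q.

(8, 0)

(7, 8) + (10, 10). λ = (10 - 8)/(10 - 7) ≡ 2/3 mod 13. 3⁻¹ ≡ 9 (mod 13), so λ ≡ 5.
  x = λ² - 7 - 10 = 25 - 17 ≡ 8; y = λ·(7 - 8) - 8 ≡ 0. → (8, 0)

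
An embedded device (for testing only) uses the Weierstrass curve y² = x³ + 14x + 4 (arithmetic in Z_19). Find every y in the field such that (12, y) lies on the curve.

x³ + 14x + 4 = 1900 ≡ 0 (mod 19).
Only y = 0 satisfies y² ≡ 0.

0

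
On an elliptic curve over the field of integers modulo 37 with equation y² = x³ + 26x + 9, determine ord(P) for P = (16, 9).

2P: tangent at (16, 9): λ = (3·16² + 26)/(2·9) ≡ 17/18. 18⁻¹ ≡ 35 (mod 37) since 18·35 = 630 ≡ 1, so λ ≡ 17·35 ≡ 3.
  x = λ² - 16 - 16 = 9 - 32 ≡ 14; y = λ·(16 - 14) - 9 ≡ 34. → (14, 34)
3P: (14, 34) + (16, 9). λ = (9 - 34)/(16 - 14) ≡ 12/2 mod 37. 2⁻¹ ≡ 19 (mod 37), so λ ≡ 6.
  x = λ² - 14 - 16 = 36 - 30 ≡ 6; y = λ·(14 - 6) - 34 ≡ 14. → (6, 14)
4P: (6, 14) + (16, 9). λ = (9 - 14)/(16 - 6) ≡ 32/10 mod 37. 10⁻¹ ≡ 26 (mod 37), so λ ≡ 18.
  x = λ² - 6 - 16 = 324 - 22 ≡ 6; y = λ·(6 - 6) - 14 ≡ 23. → (6, 23)
5P: (6, 23) + (16, 9). λ = (9 - 23)/(16 - 6) ≡ 23/10 mod 37. 10⁻¹ ≡ 26 (mod 37), so λ ≡ 6.
  x = λ² - 6 - 16 = 36 - 22 ≡ 14; y = λ·(6 - 14) - 23 ≡ 3. → (14, 3)
6P: (14, 3) + (16, 9). λ = (9 - 3)/(16 - 14) ≡ 6/2 mod 37. 2⁻¹ ≡ 19 (mod 37), so λ ≡ 3.
  x = λ² - 14 - 16 = 9 - 30 ≡ 16; y = λ·(14 - 16) - 3 ≡ 28. → (16, 28)
7P: (16, 28) + (16, 9): same x and y₁ ≡ -y₂, so the sum is O.
7P = O, so the order is 7.

7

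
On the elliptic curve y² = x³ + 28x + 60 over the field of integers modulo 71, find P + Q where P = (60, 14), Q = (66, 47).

(64, 35)

(60, 14) + (66, 47). λ = (47 - 14)/(66 - 60) ≡ 33/6 mod 71. 6⁻¹ ≡ 12 (mod 71) since 6·12 = 72 ≡ 1, so λ ≡ 41.
  x = λ² - 60 - 66 = 1681 - 126 ≡ 64; y = λ·(60 - 64) - 14 ≡ 35. → (64, 35)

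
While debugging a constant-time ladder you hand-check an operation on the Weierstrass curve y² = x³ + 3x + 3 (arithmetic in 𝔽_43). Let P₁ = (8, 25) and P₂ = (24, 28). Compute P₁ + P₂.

(28, 25)

(8, 25) + (24, 28). λ = (28 - 25)/(24 - 8) ≡ 3/16 mod 43. 16⁻¹ ≡ 35 (mod 43) since 16·35 = 560 ≡ 1, so λ ≡ 19.
  x = λ² - 8 - 24 = 361 - 32 ≡ 28; y = λ·(8 - 28) - 25 ≡ 25. → (28, 25)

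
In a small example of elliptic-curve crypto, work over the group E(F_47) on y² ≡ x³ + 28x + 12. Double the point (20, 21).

(31, 11)

tangent at (20, 21): λ = (3·20² + 28)/(2·21) ≡ 6/42. 42⁻¹ ≡ 28 (mod 47), so λ ≡ 6·28 ≡ 27.
  x = λ² - 20 - 20 = 729 - 40 ≡ 31; y = λ·(20 - 31) - 21 ≡ 11. → (31, 11)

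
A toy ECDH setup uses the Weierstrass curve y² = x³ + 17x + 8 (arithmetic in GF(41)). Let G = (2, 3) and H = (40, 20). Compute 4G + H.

(28, 38)

First 4G:
Double-and-add on 4 = (100)₂. Start with G = (2, 3) for the leading 1-bit.
double: tangent at (2, 3): λ = (3·2² + 17)/(2·3) ≡ 29/6. 6⁻¹ ≡ 7 (mod 41) since 6·7 = 42 ≡ 1, so λ ≡ 29·7 ≡ 39.
  x = λ² - 2 - 2 = 1521 - 4 ≡ 0; y = λ·(2 - 0) - 3 ≡ 34. → (0, 34)
double: tangent at (0, 34): λ = (3·0² + 17)/(2·34) ≡ 17/27. 27⁻¹ ≡ 38 (mod 41) since 27·38 = 1026 ≡ 1, so λ ≡ 17·38 ≡ 31.
  x = λ² - 0 - 0 = 961 - 0 ≡ 18; y = λ·(0 - 18) - 34 ≡ 23. → (18, 23)
4G = (18, 23).
Finally 4G + H:
(18, 23) + (40, 20). λ = (20 - 23)/(40 - 18) ≡ 38/22 mod 41. 22⁻¹ ≡ 28 (mod 41) since 22·28 = 616 ≡ 1, so λ ≡ 39.
  x = λ² - 18 - 40 = 1521 - 58 ≡ 28; y = λ·(18 - 28) - 23 ≡ 38. → (28, 38)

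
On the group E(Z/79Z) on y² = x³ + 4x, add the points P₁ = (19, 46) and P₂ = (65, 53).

(19, 46) + (65, 53). λ = (53 - 46)/(65 - 19) ≡ 7/46 mod 79. 46⁻¹ ≡ 67 (mod 79), so λ ≡ 74.
  x = λ² - 19 - 65 = 5476 - 84 ≡ 20; y = λ·(19 - 20) - 46 ≡ 38. → (20, 38)

(20, 38)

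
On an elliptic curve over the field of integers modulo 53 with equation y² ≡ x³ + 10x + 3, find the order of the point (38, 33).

7

2P: tangent at (38, 33): λ = (3·38² + 10)/(2·33) ≡ 49/13. 13⁻¹ ≡ 49 (mod 53), so λ ≡ 49·49 ≡ 16.
  x = λ² - 38 - 38 = 256 - 76 ≡ 21; y = λ·(38 - 21) - 33 ≡ 27. → (21, 27)
3P: (21, 27) + (38, 33). λ = (33 - 27)/(38 - 21) ≡ 6/17 mod 53. 17⁻¹ ≡ 25 (mod 53), so λ ≡ 44.
  x = λ² - 21 - 38 = 1936 - 59 ≡ 22; y = λ·(21 - 22) - 27 ≡ 35. → (22, 35)
4P: (22, 35) + (38, 33). λ = (33 - 35)/(38 - 22) ≡ 51/16 mod 53. 16⁻¹ ≡ 10 (mod 53) since 16·10 = 160 ≡ 1, so λ ≡ 33.
  x = λ² - 22 - 38 = 1089 - 60 ≡ 22; y = λ·(22 - 22) - 35 ≡ 18. → (22, 18)
5P: (22, 18) + (38, 33). λ = (33 - 18)/(38 - 22) ≡ 15/16 mod 53. 16⁻¹ ≡ 10 (mod 53) since 16·10 = 160 ≡ 1, so λ ≡ 44.
  x = λ² - 22 - 38 = 1936 - 60 ≡ 21; y = λ·(22 - 21) - 18 ≡ 26. → (21, 26)
6P: (21, 26) + (38, 33). λ = (33 - 26)/(38 - 21) ≡ 7/17 mod 53. 17⁻¹ ≡ 25 (mod 53), so λ ≡ 16.
  x = λ² - 21 - 38 = 256 - 59 ≡ 38; y = λ·(21 - 38) - 26 ≡ 20. → (38, 20)
7P: (38, 20) + (38, 33): same x and y₁ ≡ -y₂, so the sum is ∞.
7P = ∞, so the order is 7.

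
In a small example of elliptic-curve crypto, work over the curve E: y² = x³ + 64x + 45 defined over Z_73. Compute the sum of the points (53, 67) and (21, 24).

(53, 67) + (21, 24). λ = (24 - 67)/(21 - 53) ≡ 30/41 mod 73. 41⁻¹ ≡ 57 (mod 73), so λ ≡ 31.
  x = λ² - 53 - 21 = 961 - 74 ≡ 11; y = λ·(53 - 11) - 67 ≡ 67. → (11, 67)

(11, 67)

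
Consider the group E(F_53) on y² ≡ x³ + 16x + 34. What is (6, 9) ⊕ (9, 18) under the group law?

(47, 27)

(6, 9) + (9, 18). λ = (18 - 9)/(9 - 6) ≡ 9/3 mod 53. 3⁻¹ ≡ 18 (mod 53) since 3·18 = 54 ≡ 1, so λ ≡ 3.
  x = λ² - 6 - 9 = 9 - 15 ≡ 47; y = λ·(6 - 47) - 9 ≡ 27. → (47, 27)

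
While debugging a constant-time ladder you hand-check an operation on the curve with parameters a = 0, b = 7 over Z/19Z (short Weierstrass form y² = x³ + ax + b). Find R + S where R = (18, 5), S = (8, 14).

(18, 5) + (8, 14). λ = (14 - 5)/(8 - 18) ≡ 9/9 mod 19. 9⁻¹ ≡ 17 (mod 19), so λ ≡ 1.
  x = λ² - 18 - 8 = 1 - 26 ≡ 13; y = λ·(18 - 13) - 5 ≡ 0. → (13, 0)

(13, 0)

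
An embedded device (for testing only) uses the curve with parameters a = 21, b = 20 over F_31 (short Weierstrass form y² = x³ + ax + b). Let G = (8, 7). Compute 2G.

(29, 30)

tangent at (8, 7): λ = (3·8² + 21)/(2·7) ≡ 27/14. 14⁻¹ ≡ 20 (mod 31), so λ ≡ 27·20 ≡ 13.
  x = λ² - 8 - 8 = 169 - 16 ≡ 29; y = λ·(8 - 29) - 7 ≡ 30. → (29, 30)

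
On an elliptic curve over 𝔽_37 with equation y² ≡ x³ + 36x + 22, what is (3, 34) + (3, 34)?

(21, 7)

tangent at (3, 34): λ = (3·3² + 36)/(2·34) ≡ 26/31. 31⁻¹ ≡ 6 (mod 37), so λ ≡ 26·6 ≡ 8.
  x = λ² - 3 - 3 = 64 - 6 ≡ 21; y = λ·(3 - 21) - 34 ≡ 7. → (21, 7)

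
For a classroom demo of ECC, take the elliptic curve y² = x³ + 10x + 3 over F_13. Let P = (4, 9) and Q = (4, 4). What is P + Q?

O

The two points share x = 4 and their y-coordinates satisfy 9 + 4 ≡ 0 (mod 13), so they are inverses. Their sum is 𝒪.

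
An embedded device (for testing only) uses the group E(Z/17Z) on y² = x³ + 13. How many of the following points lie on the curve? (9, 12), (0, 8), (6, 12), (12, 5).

(9, 12): 12² ≡ 8, rhs ≡ 11 → off.
(0, 8): 8² ≡ 13, rhs ≡ 13 → on.
(6, 12): 12² ≡ 8, rhs ≡ 8 → on.
(12, 5): 5² ≡ 8, rhs ≡ 7 → off.

2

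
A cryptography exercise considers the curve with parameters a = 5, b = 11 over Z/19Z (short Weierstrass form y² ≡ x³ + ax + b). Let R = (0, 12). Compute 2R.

tangent at (0, 12): λ = (3·0² + 5)/(2·12) ≡ 5/5. 5⁻¹ ≡ 4 (mod 19), so λ ≡ 5·4 ≡ 1.
  x = λ² - 0 - 0 = 1 - 0 ≡ 1; y = λ·(0 - 1) - 12 ≡ 6. → (1, 6)

(1, 6)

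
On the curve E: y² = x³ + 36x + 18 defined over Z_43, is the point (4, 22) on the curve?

y² = 22² ≡ 11; x³ + 36x + 18 = 226 ≡ 11 (mod 43). 11 = 11.

yes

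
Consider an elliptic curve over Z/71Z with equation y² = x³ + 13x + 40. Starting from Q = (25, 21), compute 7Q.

(59, 12)

Double-and-add on 7 = (111)₂. Start with Q = (25, 21) for the leading 1-bit.
double: tangent at (25, 21): λ = (3·25² + 13)/(2·21) ≡ 42/42. 42⁻¹ ≡ 22 (mod 71), so λ ≡ 42·22 ≡ 1.
  x = λ² - 25 - 25 = 1 - 50 ≡ 22; y = λ·(25 - 22) - 21 ≡ 53. → (22, 53)
add Q: (22, 53) + (25, 21). λ = (21 - 53)/(25 - 22) ≡ 39/3 mod 71. 3⁻¹ ≡ 24 (mod 71) since 3·24 = 72 ≡ 1, so λ ≡ 13.
  x = λ² - 22 - 25 = 169 - 47 ≡ 51; y = λ·(22 - 51) - 53 ≡ 67. → (51, 67)
double: tangent at (51, 67): λ = (3·51² + 13)/(2·67) ≡ 6/63. 63⁻¹ ≡ 62 (mod 71), so λ ≡ 6·62 ≡ 17.
  x = λ² - 51 - 51 = 289 - 102 ≡ 45; y = λ·(51 - 45) - 67 ≡ 35. → (45, 35)
add Q: (45, 35) + (25, 21). λ = (21 - 35)/(25 - 45) ≡ 57/51 mod 71. 51⁻¹ ≡ 39 (mod 71) since 51·39 = 1989 ≡ 1, so λ ≡ 22.
  x = λ² - 45 - 25 = 484 - 70 ≡ 59; y = λ·(45 - 59) - 35 ≡ 12. → (59, 12)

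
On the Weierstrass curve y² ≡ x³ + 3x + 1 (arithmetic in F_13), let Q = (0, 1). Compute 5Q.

(0, 12)

Repeated addition: build up to 5Q.
2Q: tangent at (0, 1): λ = (3·0² + 3)/(2·1) ≡ 3/2. 2⁻¹ ≡ 7 (mod 13), so λ ≡ 3·7 ≡ 8.
  x = λ² - 0 - 0 = 64 - 0 ≡ 12; y = λ·(0 - 12) - 1 ≡ 7. → (12, 7)
3Q: (12, 7) + (0, 1). λ = (1 - 7)/(0 - 12) ≡ 7/1 mod 13. 1⁻¹ ≡ 1 (mod 13), so λ ≡ 7.
  x = λ² - 12 - 0 = 49 - 12 ≡ 11; y = λ·(12 - 11) - 7 ≡ 0. → (11, 0)
4Q: (11, 0) + (0, 1). λ = (1 - 0)/(0 - 11) ≡ 1/2 mod 13. 2⁻¹ ≡ 7 (mod 13) since 2·7 = 14 ≡ 1, so λ ≡ 7.
  x = λ² - 11 - 0 = 49 - 11 ≡ 12; y = λ·(11 - 12) - 0 ≡ 6. → (12, 6)
5Q: (12, 6) + (0, 1). λ = (1 - 6)/(0 - 12) ≡ 8/1 mod 13. 1⁻¹ ≡ 1 (mod 13), so λ ≡ 8.
  x = λ² - 12 - 0 = 64 - 12 ≡ 0; y = λ·(12 - 0) - 6 ≡ 12. → (0, 12)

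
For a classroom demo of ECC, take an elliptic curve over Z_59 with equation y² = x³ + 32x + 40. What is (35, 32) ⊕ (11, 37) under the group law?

(7, 31)

(35, 32) + (11, 37). λ = (37 - 32)/(11 - 35) ≡ 5/35 mod 59. 35⁻¹ ≡ 27 (mod 59), so λ ≡ 17.
  x = λ² - 35 - 11 = 289 - 46 ≡ 7; y = λ·(35 - 7) - 32 ≡ 31. → (7, 31)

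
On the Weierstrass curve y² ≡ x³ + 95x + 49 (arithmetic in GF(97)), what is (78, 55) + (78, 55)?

tangent at (78, 55): λ = (3·78² + 95)/(2·55) ≡ 14/13. 13⁻¹ ≡ 15 (mod 97), so λ ≡ 14·15 ≡ 16.
  x = λ² - 78 - 78 = 256 - 156 ≡ 3; y = λ·(78 - 3) - 55 ≡ 78. → (3, 78)

(3, 78)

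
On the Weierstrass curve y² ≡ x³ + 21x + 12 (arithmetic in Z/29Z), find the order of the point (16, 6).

2P: tangent at (16, 6): λ = (3·16² + 21)/(2·6) ≡ 6/12. 12⁻¹ ≡ 17 (mod 29), so λ ≡ 6·17 ≡ 15.
  x = λ² - 16 - 16 = 225 - 32 ≡ 19; y = λ·(16 - 19) - 6 ≡ 7. → (19, 7)
3P: (19, 7) + (16, 6). λ = (6 - 7)/(16 - 19) ≡ 28/26 mod 29. 26⁻¹ ≡ 19 (mod 29), so λ ≡ 10.
  x = λ² - 19 - 16 = 100 - 35 ≡ 7; y = λ·(19 - 7) - 7 ≡ 26. → (7, 26)
4P: (7, 26) + (16, 6). λ = (6 - 26)/(16 - 7) ≡ 9/9 mod 29. 9⁻¹ ≡ 13 (mod 29), so λ ≡ 1.
  x = λ² - 7 - 16 = 1 - 23 ≡ 7; y = λ·(7 - 7) - 26 ≡ 3. → (7, 3)
5P: (7, 3) + (16, 6). λ = (6 - 3)/(16 - 7) ≡ 3/9 mod 29. 9⁻¹ ≡ 13 (mod 29), so λ ≡ 10.
  x = λ² - 7 - 16 = 100 - 23 ≡ 19; y = λ·(7 - 19) - 3 ≡ 22. → (19, 22)
6P: (19, 22) + (16, 6). λ = (6 - 22)/(16 - 19) ≡ 13/26 mod 29. 26⁻¹ ≡ 19 (mod 29), so λ ≡ 15.
  x = λ² - 19 - 16 = 225 - 35 ≡ 16; y = λ·(19 - 16) - 22 ≡ 23. → (16, 23)
7P: (16, 23) + (16, 6): same x and y₁ ≡ -y₂, so the sum is 𝒪.
7P = 𝒪, so the order is 7.

7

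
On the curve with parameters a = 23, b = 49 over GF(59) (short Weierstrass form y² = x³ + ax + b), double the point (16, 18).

(34, 29)

tangent at (16, 18): λ = (3·16² + 23)/(2·18) ≡ 24/36. 36⁻¹ ≡ 41 (mod 59) since 36·41 = 1476 ≡ 1, so λ ≡ 24·41 ≡ 40.
  x = λ² - 16 - 16 = 1600 - 32 ≡ 34; y = λ·(16 - 34) - 18 ≡ 29. → (34, 29)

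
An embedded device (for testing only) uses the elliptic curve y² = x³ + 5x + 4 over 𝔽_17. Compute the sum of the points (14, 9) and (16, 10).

(0, 15)

(14, 9) + (16, 10). λ = (10 - 9)/(16 - 14) ≡ 1/2 mod 17. 2⁻¹ ≡ 9 (mod 17), so λ ≡ 9.
  x = λ² - 14 - 16 = 81 - 30 ≡ 0; y = λ·(14 - 0) - 9 ≡ 15. → (0, 15)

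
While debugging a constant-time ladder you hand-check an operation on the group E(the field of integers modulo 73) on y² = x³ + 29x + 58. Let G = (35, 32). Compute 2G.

(39, 65)

tangent at (35, 32): λ = (3·35² + 29)/(2·32) ≡ 54/64. 64⁻¹ ≡ 8 (mod 73), so λ ≡ 54·8 ≡ 67.
  x = λ² - 35 - 35 = 4489 - 70 ≡ 39; y = λ·(35 - 39) - 32 ≡ 65. → (39, 65)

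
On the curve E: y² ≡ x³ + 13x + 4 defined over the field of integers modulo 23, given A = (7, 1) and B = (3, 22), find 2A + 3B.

First 2A:
Repeated addition: build up to 2A.
2A: tangent at (7, 1): λ = (3·7² + 13)/(2·1) ≡ 22/2. 2⁻¹ ≡ 12 (mod 23) since 2·12 = 24 ≡ 1, so λ ≡ 22·12 ≡ 11.
  x = λ² - 7 - 7 = 121 - 14 ≡ 15; y = λ·(7 - 15) - 1 ≡ 3. → (15, 3)
2A = (15, 3).
Next 3B:
Repeated addition: build up to 3B.
2B: tangent at (3, 22): λ = (3·3² + 13)/(2·22) ≡ 17/21. 21⁻¹ ≡ 11 (mod 23) since 21·11 = 231 ≡ 1, so λ ≡ 17·11 ≡ 3.
  x = λ² - 3 - 3 = 9 - 6 ≡ 3; y = λ·(3 - 3) - 22 ≡ 1. → (3, 1)
3B: (3, 1) + (3, 22): same x and y₁ ≡ -y₂, so the sum is 𝒪.
3B = 𝒪.
Finally 2A + 3B:
(15, 3) + 𝒪 = (15, 3) (identity).

(15, 3)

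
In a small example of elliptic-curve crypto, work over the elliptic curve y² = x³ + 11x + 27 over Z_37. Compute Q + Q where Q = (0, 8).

tangent at (0, 8): λ = (3·0² + 11)/(2·8) ≡ 11/16. 16⁻¹ ≡ 7 (mod 37) since 16·7 = 112 ≡ 1, so λ ≡ 11·7 ≡ 3.
  x = λ² - 0 - 0 = 9 - 0 ≡ 9; y = λ·(0 - 9) - 8 ≡ 2. → (9, 2)

(9, 2)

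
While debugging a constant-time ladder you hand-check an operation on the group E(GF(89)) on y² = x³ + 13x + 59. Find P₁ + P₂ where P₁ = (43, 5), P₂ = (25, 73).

(43, 5) + (25, 73). λ = (73 - 5)/(25 - 43) ≡ 68/71 mod 89. 71⁻¹ ≡ 84 (mod 89), so λ ≡ 16.
  x = λ² - 43 - 25 = 256 - 68 ≡ 10; y = λ·(43 - 10) - 5 ≡ 78. → (10, 78)

(10, 78)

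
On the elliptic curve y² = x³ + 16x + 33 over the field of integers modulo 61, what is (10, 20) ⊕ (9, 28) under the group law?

(45, 16)

(10, 20) + (9, 28). λ = (28 - 20)/(9 - 10) ≡ 8/60 mod 61. 60⁻¹ ≡ 60 (mod 61), so λ ≡ 53.
  x = λ² - 10 - 9 = 2809 - 19 ≡ 45; y = λ·(10 - 45) - 20 ≡ 16. → (45, 16)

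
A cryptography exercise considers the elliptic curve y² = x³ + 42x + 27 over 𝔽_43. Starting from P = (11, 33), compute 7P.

Repeated addition: build up to 7P.
2P: tangent at (11, 33): λ = (3·11² + 42)/(2·33) ≡ 18/23. 23⁻¹ ≡ 15 (mod 43) since 23·15 = 345 ≡ 1, so λ ≡ 18·15 ≡ 12.
  x = λ² - 11 - 11 = 144 - 22 ≡ 36; y = λ·(11 - 36) - 33 ≡ 11. → (36, 11)
3P: (36, 11) + (11, 33). λ = (33 - 11)/(11 - 36) ≡ 22/18 mod 43. 18⁻¹ ≡ 12 (mod 43), so λ ≡ 6.
  x = λ² - 36 - 11 = 36 - 47 ≡ 32; y = λ·(36 - 32) - 11 ≡ 13. → (32, 13)
4P: (32, 13) + (11, 33). λ = (33 - 13)/(11 - 32) ≡ 20/22 mod 43. 22⁻¹ ≡ 2 (mod 43), so λ ≡ 40.
  x = λ² - 32 - 11 = 1600 - 43 ≡ 9; y = λ·(32 - 9) - 13 ≡ 4. → (9, 4)
5P: (9, 4) + (11, 33). λ = (33 - 4)/(11 - 9) ≡ 29/2 mod 43. 2⁻¹ ≡ 22 (mod 43) since 2·22 = 44 ≡ 1, so λ ≡ 36.
  x = λ² - 9 - 11 = 1296 - 20 ≡ 29; y = λ·(9 - 29) - 4 ≡ 7. → (29, 7)
6P: (29, 7) + (11, 33). λ = (33 - 7)/(11 - 29) ≡ 26/25 mod 43. 25⁻¹ ≡ 31 (mod 43), so λ ≡ 32.
  x = λ² - 29 - 11 = 1024 - 40 ≡ 38; y = λ·(29 - 38) - 7 ≡ 6. → (38, 6)
7P: (38, 6) + (11, 33). λ = (33 - 6)/(11 - 38) ≡ 27/16 mod 43. 16⁻¹ ≡ 35 (mod 43), so λ ≡ 42.
  x = λ² - 38 - 11 = 1764 - 49 ≡ 38; y = λ·(38 - 38) - 6 ≡ 37. → (38, 37)

(38, 37)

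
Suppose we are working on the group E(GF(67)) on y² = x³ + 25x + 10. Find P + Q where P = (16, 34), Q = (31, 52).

(0, 12)

(16, 34) + (31, 52). λ = (52 - 34)/(31 - 16) ≡ 18/15 mod 67. 15⁻¹ ≡ 9 (mod 67), so λ ≡ 28.
  x = λ² - 16 - 31 = 784 - 47 ≡ 0; y = λ·(16 - 0) - 34 ≡ 12. → (0, 12)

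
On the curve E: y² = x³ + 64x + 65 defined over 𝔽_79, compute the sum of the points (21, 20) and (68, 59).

(36, 60)

(21, 20) + (68, 59). λ = (59 - 20)/(68 - 21) ≡ 39/47 mod 79. 47⁻¹ ≡ 37 (mod 79) since 47·37 = 1739 ≡ 1, so λ ≡ 21.
  x = λ² - 21 - 68 = 441 - 89 ≡ 36; y = λ·(21 - 36) - 20 ≡ 60. → (36, 60)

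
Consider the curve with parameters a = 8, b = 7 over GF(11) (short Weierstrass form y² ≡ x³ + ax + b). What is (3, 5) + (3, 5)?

tangent at (3, 5): λ = (3·3² + 8)/(2·5) ≡ 2/10. 10⁻¹ ≡ 10 (mod 11), so λ ≡ 2·10 ≡ 9.
  x = λ² - 3 - 3 = 81 - 6 ≡ 9; y = λ·(3 - 9) - 5 ≡ 7. → (9, 7)

(9, 7)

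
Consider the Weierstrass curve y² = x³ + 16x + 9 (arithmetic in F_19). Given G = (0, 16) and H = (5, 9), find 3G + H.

First 3G:
Repeated addition: build up to 3G.
2G: tangent at (0, 16): λ = (3·0² + 16)/(2·16) ≡ 16/13. 13⁻¹ ≡ 3 (mod 19) since 13·3 = 39 ≡ 1, so λ ≡ 16·3 ≡ 10.
  x = λ² - 0 - 0 = 100 - 0 ≡ 5; y = λ·(0 - 5) - 16 ≡ 10. → (5, 10)
3G: (5, 10) + (0, 16). λ = (16 - 10)/(0 - 5) ≡ 6/14 mod 19. 14⁻¹ ≡ 15 (mod 19) since 14·15 = 210 ≡ 1, so λ ≡ 14.
  x = λ² - 5 - 0 = 196 - 5 ≡ 1; y = λ·(5 - 1) - 10 ≡ 8. → (1, 8)
3G = (1, 8).
Finally 3G + H:
(1, 8) + (5, 9). λ = (9 - 8)/(5 - 1) ≡ 1/4 mod 19. 4⁻¹ ≡ 5 (mod 19), so λ ≡ 5.
  x = λ² - 1 - 5 = 25 - 6 ≡ 0; y = λ·(1 - 0) - 8 ≡ 16. → (0, 16)

(0, 16)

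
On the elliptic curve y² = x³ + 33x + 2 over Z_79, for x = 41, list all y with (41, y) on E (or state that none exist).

19, 60

x³ + 33x + 2 = 70276 ≡ 45 (mod 79).
Square roots of 45 mod 79: 19 and 60 (since 19² = 361 ≡ 45).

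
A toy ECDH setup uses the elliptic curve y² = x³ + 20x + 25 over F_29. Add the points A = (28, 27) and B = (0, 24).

(10, 6)

(28, 27) + (0, 24). λ = (24 - 27)/(0 - 28) ≡ 26/1 mod 29. 1⁻¹ ≡ 1 (mod 29) since 1·1 = 1 ≡ 1, so λ ≡ 26.
  x = λ² - 28 - 0 = 676 - 28 ≡ 10; y = λ·(28 - 10) - 27 ≡ 6. → (10, 6)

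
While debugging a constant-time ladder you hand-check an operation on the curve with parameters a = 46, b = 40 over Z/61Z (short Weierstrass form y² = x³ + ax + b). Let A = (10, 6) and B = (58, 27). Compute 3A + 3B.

First 3A:
Repeated addition: build up to 3A.
2A: tangent at (10, 6): λ = (3·10² + 46)/(2·6) ≡ 41/12. 12⁻¹ ≡ 56 (mod 61), so λ ≡ 41·56 ≡ 39.
  x = λ² - 10 - 10 = 1521 - 20 ≡ 37; y = λ·(10 - 37) - 6 ≡ 39. → (37, 39)
3A: (37, 39) + (10, 6). λ = (6 - 39)/(10 - 37) ≡ 28/34 mod 61. 34⁻¹ ≡ 9 (mod 61) since 34·9 = 306 ≡ 1, so λ ≡ 8.
  x = λ² - 37 - 10 = 64 - 47 ≡ 17; y = λ·(37 - 17) - 39 ≡ 60. → (17, 60)
3A = (17, 60).
Next 3B:
Repeated addition: build up to 3B.
2B: tangent at (58, 27): λ = (3·58² + 46)/(2·27) ≡ 12/54. 54⁻¹ ≡ 26 (mod 61), so λ ≡ 12·26 ≡ 7.
  x = λ² - 58 - 58 = 49 - 116 ≡ 55; y = λ·(58 - 55) - 27 ≡ 55. → (55, 55)
3B: (55, 55) + (58, 27). λ = (27 - 55)/(58 - 55) ≡ 33/3 mod 61. 3⁻¹ ≡ 41 (mod 61) since 3·41 = 123 ≡ 1, so λ ≡ 11.
  x = λ² - 55 - 58 = 121 - 113 ≡ 8; y = λ·(55 - 8) - 55 ≡ 35. → (8, 35)
3B = (8, 35).
Finally 3A + 3B:
(17, 60) + (8, 35). λ = (35 - 60)/(8 - 17) ≡ 36/52 mod 61. 52⁻¹ ≡ 27 (mod 61), so λ ≡ 57.
  x = λ² - 17 - 8 = 3249 - 25 ≡ 52; y = λ·(17 - 52) - 60 ≡ 19. → (52, 19)

(52, 19)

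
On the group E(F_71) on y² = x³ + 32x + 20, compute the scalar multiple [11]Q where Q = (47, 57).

Double-and-add on 11 = (1011)₂. Start with Q = (47, 57) for the leading 1-bit.
double: tangent at (47, 57): λ = (3·47² + 32)/(2·57) ≡ 56/43. 43⁻¹ ≡ 38 (mod 71), so λ ≡ 56·38 ≡ 69.
  x = λ² - 47 - 47 = 4761 - 94 ≡ 52; y = λ·(47 - 52) - 57 ≡ 24. → (52, 24)
double: tangent at (52, 24): λ = (3·52² + 32)/(2·24) ≡ 50/48. 48⁻¹ ≡ 37 (mod 71), so λ ≡ 50·37 ≡ 4.
  x = λ² - 52 - 52 = 16 - 104 ≡ 54; y = λ·(52 - 54) - 24 ≡ 39. → (54, 39)
add Q: (54, 39) + (47, 57). λ = (57 - 39)/(47 - 54) ≡ 18/64 mod 71. 64⁻¹ ≡ 10 (mod 71), so λ ≡ 38.
  x = λ² - 54 - 47 = 1444 - 101 ≡ 65; y = λ·(54 - 65) - 39 ≡ 40. → (65, 40)
double: tangent at (65, 40): λ = (3·65² + 32)/(2·40) ≡ 69/9. 9⁻¹ ≡ 8 (mod 71) since 9·8 = 72 ≡ 1, so λ ≡ 69·8 ≡ 55.
  x = λ² - 65 - 65 = 3025 - 130 ≡ 55; y = λ·(65 - 55) - 40 ≡ 13. → (55, 13)
add Q: (55, 13) + (47, 57). λ = (57 - 13)/(47 - 55) ≡ 44/63 mod 71. 63⁻¹ ≡ 62 (mod 71) since 63·62 = 3906 ≡ 1, so λ ≡ 30.
  x = λ² - 55 - 47 = 900 - 102 ≡ 17; y = λ·(55 - 17) - 13 ≡ 62. → (17, 62)

(17, 62)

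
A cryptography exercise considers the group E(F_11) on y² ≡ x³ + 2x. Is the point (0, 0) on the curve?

y² = 0² ≡ 0; x³ + 2x + 0 = 0 ≡ 0 (mod 11). 0 = 0.

yes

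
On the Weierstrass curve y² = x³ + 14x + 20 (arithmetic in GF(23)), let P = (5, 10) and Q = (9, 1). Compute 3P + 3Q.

First 3P:
Repeated addition: build up to 3P.
2P: tangent at (5, 10): λ = (3·5² + 14)/(2·10) ≡ 20/20. 20⁻¹ ≡ 15 (mod 23) since 20·15 = 300 ≡ 1, so λ ≡ 20·15 ≡ 1.
  x = λ² - 5 - 5 = 1 - 10 ≡ 14; y = λ·(5 - 14) - 10 ≡ 4. → (14, 4)
3P: (14, 4) + (5, 10). λ = (10 - 4)/(5 - 14) ≡ 6/14 mod 23. 14⁻¹ ≡ 5 (mod 23), so λ ≡ 7.
  x = λ² - 14 - 5 = 49 - 19 ≡ 7; y = λ·(14 - 7) - 4 ≡ 22. → (7, 22)
3P = (7, 22).
Next 3Q:
Repeated addition: build up to 3Q.
2Q: tangent at (9, 1): λ = (3·9² + 14)/(2·1) ≡ 4/2. 2⁻¹ ≡ 12 (mod 23), so λ ≡ 4·12 ≡ 2.
  x = λ² - 9 - 9 = 4 - 18 ≡ 9; y = λ·(9 - 9) - 1 ≡ 22. → (9, 22)
3Q: (9, 22) + (9, 1): same x and y₁ ≡ -y₂, so the sum is O.
3Q = O.
Finally 3P + 3Q:
(7, 22) + O = (7, 22) (identity).

(7, 22)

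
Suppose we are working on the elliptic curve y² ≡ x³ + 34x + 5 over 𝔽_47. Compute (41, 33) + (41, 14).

O

The two points share x = 41 and their y-coordinates satisfy 33 + 14 ≡ 0 (mod 47), so they are inverses. Their sum is the point at infinity.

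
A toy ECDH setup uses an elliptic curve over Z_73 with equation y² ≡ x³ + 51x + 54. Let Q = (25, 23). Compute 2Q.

tangent at (25, 23): λ = (3·25² + 51)/(2·23) ≡ 28/46. 46⁻¹ ≡ 27 (mod 73) since 46·27 = 1242 ≡ 1, so λ ≡ 28·27 ≡ 26.
  x = λ² - 25 - 25 = 676 - 50 ≡ 42; y = λ·(25 - 42) - 23 ≡ 46. → (42, 46)

(42, 46)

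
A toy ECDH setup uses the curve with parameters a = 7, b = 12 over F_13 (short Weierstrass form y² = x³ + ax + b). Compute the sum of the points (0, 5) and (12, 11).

(11, 9)

(0, 5) + (12, 11). λ = (11 - 5)/(12 - 0) ≡ 6/12 mod 13. 12⁻¹ ≡ 12 (mod 13), so λ ≡ 7.
  x = λ² - 0 - 12 = 49 - 12 ≡ 11; y = λ·(0 - 11) - 5 ≡ 9. → (11, 9)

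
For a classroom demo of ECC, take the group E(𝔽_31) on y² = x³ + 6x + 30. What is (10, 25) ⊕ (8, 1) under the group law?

(10, 25) + (8, 1). λ = (1 - 25)/(8 - 10) ≡ 7/29 mod 31. 29⁻¹ ≡ 15 (mod 31), so λ ≡ 12.
  x = λ² - 10 - 8 = 144 - 18 ≡ 2; y = λ·(10 - 2) - 25 ≡ 9. → (2, 9)

(2, 9)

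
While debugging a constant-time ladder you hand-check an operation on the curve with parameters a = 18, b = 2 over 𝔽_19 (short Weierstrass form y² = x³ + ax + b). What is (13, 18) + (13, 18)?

tangent at (13, 18): λ = (3·13² + 18)/(2·18) ≡ 12/17. 17⁻¹ ≡ 9 (mod 19), so λ ≡ 12·9 ≡ 13.
  x = λ² - 13 - 13 = 169 - 26 ≡ 10; y = λ·(13 - 10) - 18 ≡ 2. → (10, 2)

(10, 2)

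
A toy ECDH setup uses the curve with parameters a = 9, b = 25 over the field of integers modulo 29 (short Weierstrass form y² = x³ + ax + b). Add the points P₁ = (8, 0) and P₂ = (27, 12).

(14, 13)

(8, 0) + (27, 12). λ = (12 - 0)/(27 - 8) ≡ 12/19 mod 29. 19⁻¹ ≡ 26 (mod 29), so λ ≡ 22.
  x = λ² - 8 - 27 = 484 - 35 ≡ 14; y = λ·(8 - 14) - 0 ≡ 13. → (14, 13)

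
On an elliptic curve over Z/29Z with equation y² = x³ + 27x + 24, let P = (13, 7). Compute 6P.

Repeated addition: build up to 6P.
2P: tangent at (13, 7): λ = (3·13² + 27)/(2·7) ≡ 12/14. 14⁻¹ ≡ 27 (mod 29), so λ ≡ 12·27 ≡ 5.
  x = λ² - 13 - 13 = 25 - 26 ≡ 28; y = λ·(13 - 28) - 7 ≡ 5. → (28, 5)
3P: (28, 5) + (13, 7). λ = (7 - 5)/(13 - 28) ≡ 2/14 mod 29. 14⁻¹ ≡ 27 (mod 29), so λ ≡ 25.
  x = λ² - 28 - 13 = 625 - 41 ≡ 4; y = λ·(28 - 4) - 5 ≡ 15. → (4, 15)
4P: (4, 15) + (13, 7). λ = (7 - 15)/(13 - 4) ≡ 21/9 mod 29. 9⁻¹ ≡ 13 (mod 29), so λ ≡ 12.
  x = λ² - 4 - 13 = 144 - 17 ≡ 11; y = λ·(4 - 11) - 15 ≡ 17. → (11, 17)
5P: (11, 17) + (13, 7). λ = (7 - 17)/(13 - 11) ≡ 19/2 mod 29. 2⁻¹ ≡ 15 (mod 29) since 2·15 = 30 ≡ 1, so λ ≡ 24.
  x = λ² - 11 - 13 = 576 - 24 ≡ 1; y = λ·(11 - 1) - 17 ≡ 20. → (1, 20)
6P: (1, 20) + (13, 7). λ = (7 - 20)/(13 - 1) ≡ 16/12 mod 29. 12⁻¹ ≡ 17 (mod 29) since 12·17 = 204 ≡ 1, so λ ≡ 11.
  x = λ² - 1 - 13 = 121 - 14 ≡ 20; y = λ·(1 - 20) - 20 ≡ 3. → (20, 3)

(20, 3)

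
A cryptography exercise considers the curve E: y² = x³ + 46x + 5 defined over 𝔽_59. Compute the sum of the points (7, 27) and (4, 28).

(7, 27) + (4, 28). λ = (28 - 27)/(4 - 7) ≡ 1/56 mod 59. 56⁻¹ ≡ 39 (mod 59), so λ ≡ 39.
  x = λ² - 7 - 4 = 1521 - 11 ≡ 35; y = λ·(7 - 35) - 27 ≡ 2. → (35, 2)

(35, 2)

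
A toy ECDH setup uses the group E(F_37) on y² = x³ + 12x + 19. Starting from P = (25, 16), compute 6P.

(18, 31)

Repeated addition: build up to 6P.
2P: tangent at (25, 16): λ = (3·25² + 12)/(2·16) ≡ 0/32. 32⁻¹ ≡ 22 (mod 37) since 32·22 = 704 ≡ 1, so λ ≡ 0·22 ≡ 0.
  x = λ² - 25 - 25 = 0 - 50 ≡ 24; y = λ·(25 - 24) - 16 ≡ 21. → (24, 21)
3P: (24, 21) + (25, 16). λ = (16 - 21)/(25 - 24) ≡ 32/1 mod 37. 1⁻¹ ≡ 1 (mod 37) since 1·1 = 1 ≡ 1, so λ ≡ 32.
  x = λ² - 24 - 25 = 1024 - 49 ≡ 13; y = λ·(24 - 13) - 21 ≡ 35. → (13, 35)
4P: (13, 35) + (25, 16). λ = (16 - 35)/(25 - 13) ≡ 18/12 mod 37. 12⁻¹ ≡ 34 (mod 37), so λ ≡ 20.
  x = λ² - 13 - 25 = 400 - 38 ≡ 29; y = λ·(13 - 29) - 35 ≡ 15. → (29, 15)
5P: (29, 15) + (25, 16). λ = (16 - 15)/(25 - 29) ≡ 1/33 mod 37. 33⁻¹ ≡ 9 (mod 37), so λ ≡ 9.
  x = λ² - 29 - 25 = 81 - 54 ≡ 27; y = λ·(29 - 27) - 15 ≡ 3. → (27, 3)
6P: (27, 3) + (25, 16). λ = (16 - 3)/(25 - 27) ≡ 13/35 mod 37. 35⁻¹ ≡ 18 (mod 37) since 35·18 = 630 ≡ 1, so λ ≡ 12.
  x = λ² - 27 - 25 = 144 - 52 ≡ 18; y = λ·(27 - 18) - 3 ≡ 31. → (18, 31)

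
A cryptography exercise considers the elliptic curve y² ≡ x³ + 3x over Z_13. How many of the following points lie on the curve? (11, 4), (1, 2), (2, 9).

1

(11, 4): 4² ≡ 3, rhs ≡ 12 → off.
(1, 2): 2² ≡ 4, rhs ≡ 4 → on.
(2, 9): 9² ≡ 3, rhs ≡ 1 → off.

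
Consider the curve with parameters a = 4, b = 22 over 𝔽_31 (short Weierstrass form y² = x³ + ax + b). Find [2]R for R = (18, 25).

(14, 1)

tangent at (18, 25): λ = (3·18² + 4)/(2·25) ≡ 15/19. 19⁻¹ ≡ 18 (mod 31), so λ ≡ 15·18 ≡ 22.
  x = λ² - 18 - 18 = 484 - 36 ≡ 14; y = λ·(18 - 14) - 25 ≡ 1. → (14, 1)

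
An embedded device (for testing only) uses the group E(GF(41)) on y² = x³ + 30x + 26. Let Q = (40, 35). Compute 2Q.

(7, 28)

tangent at (40, 35): λ = (3·40² + 30)/(2·35) ≡ 33/29. 29⁻¹ ≡ 17 (mod 41), so λ ≡ 33·17 ≡ 28.
  x = λ² - 40 - 40 = 784 - 80 ≡ 7; y = λ·(40 - 7) - 35 ≡ 28. → (7, 28)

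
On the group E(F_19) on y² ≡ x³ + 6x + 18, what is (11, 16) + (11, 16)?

tangent at (11, 16): λ = (3·11² + 6)/(2·16) ≡ 8/13. 13⁻¹ ≡ 3 (mod 19), so λ ≡ 8·3 ≡ 5.
  x = λ² - 11 - 11 = 25 - 22 ≡ 3; y = λ·(11 - 3) - 16 ≡ 5. → (3, 5)

(3, 5)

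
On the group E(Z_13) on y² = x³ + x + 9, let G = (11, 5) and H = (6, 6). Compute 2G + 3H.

(6, 7)

First 2G:
Repeated addition: build up to 2G.
2G: tangent at (11, 5): λ = (3·11² + 1)/(2·5) ≡ 0/10. 10⁻¹ ≡ 4 (mod 13), so λ ≡ 0·4 ≡ 0.
  x = λ² - 11 - 11 = 0 - 22 ≡ 4; y = λ·(11 - 4) - 5 ≡ 8. → (4, 8)
2G = (4, 8).
Next 3H:
Repeated addition: build up to 3H.
2H: tangent at (6, 6): λ = (3·6² + 1)/(2·6) ≡ 5/12. 12⁻¹ ≡ 12 (mod 13), so λ ≡ 5·12 ≡ 8.
  x = λ² - 6 - 6 = 64 - 12 ≡ 0; y = λ·(6 - 0) - 6 ≡ 3. → (0, 3)
3H: (0, 3) + (6, 6). λ = (6 - 3)/(6 - 0) ≡ 3/6 mod 13. 6⁻¹ ≡ 11 (mod 13), so λ ≡ 7.
  x = λ² - 0 - 6 = 49 - 6 ≡ 4; y = λ·(0 - 4) - 3 ≡ 8. → (4, 8)
3H = (4, 8).
Finally 2G + 3H:
tangent at (4, 8): λ = (3·4² + 1)/(2·8) ≡ 10/3. 3⁻¹ ≡ 9 (mod 13) since 3·9 = 27 ≡ 1, so λ ≡ 10·9 ≡ 12.
  x = λ² - 4 - 4 = 144 - 8 ≡ 6; y = λ·(4 - 6) - 8 ≡ 7. → (6, 7)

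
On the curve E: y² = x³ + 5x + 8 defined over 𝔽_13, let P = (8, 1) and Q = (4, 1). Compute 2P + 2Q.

First 2P:
Repeated addition: build up to 2P.
2P: tangent at (8, 1): λ = (3·8² + 5)/(2·1) ≡ 2/2. 2⁻¹ ≡ 7 (mod 13), so λ ≡ 2·7 ≡ 1.
  x = λ² - 8 - 8 = 1 - 16 ≡ 11; y = λ·(8 - 11) - 1 ≡ 9. → (11, 9)
2P = (11, 9).
Next 2Q:
Repeated addition: build up to 2Q.
2Q: tangent at (4, 1): λ = (3·4² + 5)/(2·1) ≡ 1/2. 2⁻¹ ≡ 7 (mod 13), so λ ≡ 1·7 ≡ 7.
  x = λ² - 4 - 4 = 49 - 8 ≡ 2; y = λ·(4 - 2) - 1 ≡ 0. → (2, 0)
2Q = (2, 0).
Finally 2P + 2Q:
(11, 9) + (2, 0). λ = (0 - 9)/(2 - 11) ≡ 4/4 mod 13. 4⁻¹ ≡ 10 (mod 13) since 4·10 = 40 ≡ 1, so λ ≡ 1.
  x = λ² - 11 - 2 = 1 - 13 ≡ 1; y = λ·(11 - 1) - 9 ≡ 1. → (1, 1)

(1, 1)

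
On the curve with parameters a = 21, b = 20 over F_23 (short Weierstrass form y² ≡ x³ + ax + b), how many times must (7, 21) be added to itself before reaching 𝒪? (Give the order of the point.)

9

2P: tangent at (7, 21): λ = (3·7² + 21)/(2·21) ≡ 7/19. 19⁻¹ ≡ 17 (mod 23), so λ ≡ 7·17 ≡ 4.
  x = λ² - 7 - 7 = 16 - 14 ≡ 2; y = λ·(7 - 2) - 21 ≡ 22. → (2, 22)
3P: (2, 22) + (7, 21). λ = (21 - 22)/(7 - 2) ≡ 22/5 mod 23. 5⁻¹ ≡ 14 (mod 23), so λ ≡ 9.
  x = λ² - 2 - 7 = 81 - 9 ≡ 3; y = λ·(2 - 3) - 22 ≡ 15. → (3, 15)
4P: (3, 15) + (7, 21). λ = (21 - 15)/(7 - 3) ≡ 6/4 mod 23. 4⁻¹ ≡ 6 (mod 23), so λ ≡ 13.
  x = λ² - 3 - 7 = 169 - 10 ≡ 21; y = λ·(3 - 21) - 15 ≡ 4. → (21, 4)
5P: (21, 4) + (7, 21). λ = (21 - 4)/(7 - 21) ≡ 17/9 mod 23. 9⁻¹ ≡ 18 (mod 23), so λ ≡ 7.
  x = λ² - 21 - 7 = 49 - 28 ≡ 21; y = λ·(21 - 21) - 4 ≡ 19. → (21, 19)
6P: (21, 19) + (7, 21). λ = (21 - 19)/(7 - 21) ≡ 2/9 mod 23. 9⁻¹ ≡ 18 (mod 23), so λ ≡ 13.
  x = λ² - 21 - 7 = 169 - 28 ≡ 3; y = λ·(21 - 3) - 19 ≡ 8. → (3, 8)
7P: (3, 8) + (7, 21). λ = (21 - 8)/(7 - 3) ≡ 13/4 mod 23. 4⁻¹ ≡ 6 (mod 23) since 4·6 = 24 ≡ 1, so λ ≡ 9.
  x = λ² - 3 - 7 = 81 - 10 ≡ 2; y = λ·(3 - 2) - 8 ≡ 1. → (2, 1)
8P: (2, 1) + (7, 21). λ = (21 - 1)/(7 - 2) ≡ 20/5 mod 23. 5⁻¹ ≡ 14 (mod 23), so λ ≡ 4.
  x = λ² - 2 - 7 = 16 - 9 ≡ 7; y = λ·(2 - 7) - 1 ≡ 2. → (7, 2)
9P: (7, 2) + (7, 21): same x and y₁ ≡ -y₂, so the sum is 𝒪.
9P = 𝒪, so the order is 9.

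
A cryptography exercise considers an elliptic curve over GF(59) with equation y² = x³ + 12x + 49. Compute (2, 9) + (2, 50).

The two points share x = 2 and their y-coordinates satisfy 9 + 50 ≡ 0 (mod 59), so they are inverses. Their sum is O.

O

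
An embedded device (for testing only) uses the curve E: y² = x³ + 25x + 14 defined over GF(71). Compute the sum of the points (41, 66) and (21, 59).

(41, 66) + (21, 59). λ = (59 - 66)/(21 - 41) ≡ 64/51 mod 71. 51⁻¹ ≡ 39 (mod 71), so λ ≡ 11.
  x = λ² - 41 - 21 = 121 - 62 ≡ 59; y = λ·(41 - 59) - 66 ≡ 20. → (59, 20)

(59, 20)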